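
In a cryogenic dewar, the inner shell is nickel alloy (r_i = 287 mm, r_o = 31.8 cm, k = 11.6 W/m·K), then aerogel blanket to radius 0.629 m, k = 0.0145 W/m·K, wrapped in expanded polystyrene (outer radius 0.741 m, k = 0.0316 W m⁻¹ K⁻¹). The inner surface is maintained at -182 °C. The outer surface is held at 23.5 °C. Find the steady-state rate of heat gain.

Q = 22.5 W

Series thermal resistances, inner to outer:
  R_nickel alloy = (1/0.287 − 1/0.318)/(4πk) = 0.3397/(4π·11.6) = 0.002330 K/W
  R_aerogel blanket = (1/0.318 − 1/0.629)/(4πk) = 1.555/(4π·0.0145) = 8.533 K/W
  R_expanded polystyrene = (1/0.629 − 1/0.741)/(4πk) = 0.2403/(4π·0.0316) = 0.6051 K/W
ΣR = 0.002330 + 8.533 + 0.6051 = 9.140 K/W
Q = ΔT/ΣR = (-182 °C − 23.5 °C)/9.140 = -22.5 W
(Negative Q ⇒ heat flows inward; heat gain = 22.5 W.)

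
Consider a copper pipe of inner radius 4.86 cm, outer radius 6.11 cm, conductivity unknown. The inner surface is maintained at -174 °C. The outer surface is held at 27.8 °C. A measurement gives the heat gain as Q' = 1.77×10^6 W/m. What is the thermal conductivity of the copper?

ΣR = ΔT/Q' = |-174 − 27.8|/1.77×10^6 = 1.140×10^-4 m·K/W
ln(r₂/r₁)/(2πk) = 1.140×10^-4 ⇒ k = 0.2289/(2π·1.140×10^-4) = 320 W/m·K

k = 320 W/m·K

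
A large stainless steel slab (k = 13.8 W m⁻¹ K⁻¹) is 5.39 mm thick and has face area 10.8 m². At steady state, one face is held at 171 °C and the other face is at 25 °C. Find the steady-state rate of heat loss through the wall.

Q = kA·ΔT/L = 13.8 × 10.8 × |171 °C − 25 °C| / 0.00539 = 4.04×10^6 W

Q = 4040 kW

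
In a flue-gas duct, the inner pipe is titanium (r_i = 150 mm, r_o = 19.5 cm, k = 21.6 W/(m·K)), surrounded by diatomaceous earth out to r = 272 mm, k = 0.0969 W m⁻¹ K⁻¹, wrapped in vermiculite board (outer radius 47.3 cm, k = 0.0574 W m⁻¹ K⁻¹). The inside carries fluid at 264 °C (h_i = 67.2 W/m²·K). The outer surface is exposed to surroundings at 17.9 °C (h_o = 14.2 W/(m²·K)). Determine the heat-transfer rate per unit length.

Q' = 116 W/m

Treat each layer as a resistance in series:
  R'_conv,in = 1/(2πr h) = 1/(2π·0.150·67.2) = 0.01579 m·K/W
  R'_titanium = ln(0.195/0.150)/(2πk) = 0.2624/(2π·21.6) = 0.001933 m·K/W
  R'_diatomaceous earth = ln(0.272/0.195)/(2πk) = 0.3328/(2π·0.0969) = 0.5466 m·K/W
  R'_vermiculite board = ln(0.473/0.272)/(2πk) = 0.5533/(2π·0.0574) = 1.534 m·K/W
  R'_conv,out = 1/(2πr h) = 1/(2π·0.473·14.2) = 0.02370 m·K/W
ΣR = 0.01579 + 0.001933 + 0.5466 + 1.534 + 0.02370 = 2.122 m·K/W
Q' = ΔT/ΣR = (264 °C − 17.9 °C)/2.122 = 116 W/m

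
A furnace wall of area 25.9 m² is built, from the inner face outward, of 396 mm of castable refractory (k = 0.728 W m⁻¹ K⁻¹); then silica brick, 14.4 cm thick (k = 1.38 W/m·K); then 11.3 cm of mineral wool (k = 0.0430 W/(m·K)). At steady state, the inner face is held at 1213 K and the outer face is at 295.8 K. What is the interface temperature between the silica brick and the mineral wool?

T = 1032 K

Resistance network (inner→outer):
  R_castable refractory = L/(kA) = 0.396/(0.728·25.9) = 0.02100 K/W
  R_silica brick = L/(kA) = 0.144/(1.38·25.9) = 0.004029 K/W
  R_mineral wool = L/(kA) = 0.113/(0.0430·25.9) = 0.1015 K/W
ΣR = 0.02100 + 0.004029 + 0.1015 = 0.1265 K/W
Q = ΔT/ΣR = (1213 K − 295.8 K)/0.1265 = 7251 W
From the inner boundary to the silica brick/mineral wool interface, ΣR_partial = 0.02503 K/W.
T_interface = T_in − Q·ΣR_partial = 1213 K − (7251)(0.02503) = 1032 K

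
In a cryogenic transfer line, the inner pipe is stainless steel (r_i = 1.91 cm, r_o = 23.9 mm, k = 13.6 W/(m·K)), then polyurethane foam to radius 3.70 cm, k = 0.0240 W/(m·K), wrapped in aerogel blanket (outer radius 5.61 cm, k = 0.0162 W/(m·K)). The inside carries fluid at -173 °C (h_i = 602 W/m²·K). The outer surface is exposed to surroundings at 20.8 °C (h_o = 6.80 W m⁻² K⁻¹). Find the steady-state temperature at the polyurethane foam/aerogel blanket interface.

Treat each layer as a resistance in series:
  R'_conv,in = 1/(2πr h) = 1/(2π·0.0191·602) = 0.01384 m·K/W
  R'_stainless steel = ln(0.0239/0.0191)/(2πk) = 0.2242/(2π·13.6) = 0.002624 m·K/W
  R'_polyurethane foam = ln(0.0370/0.0239)/(2πk) = 0.4370/(2π·0.0240) = 2.898 m·K/W
  R'_aerogel blanket = ln(0.0561/0.0370)/(2πk) = 0.4162/(2π·0.0162) = 4.089 m·K/W
  R'_conv,out = 1/(2πr h) = 1/(2π·0.0561·6.80) = 0.4172 m·K/W
ΣR = 0.01384 + 0.002624 + 2.898 + 4.089 + 0.4172 = 7.421 m·K/W
Q' = ΔT/ΣR = (-173 °C − 20.8 °C)/7.421 = -26.12 W/m
From the inner boundary to the polyurethane foam/aerogel blanket interface, ΣR_partial = 2.914 m·K/W.
T_interface = T_in − Q'·ΣR_partial = -173 °C − (-26.12)(2.914) = -96.9 °C

T = -96.9 °C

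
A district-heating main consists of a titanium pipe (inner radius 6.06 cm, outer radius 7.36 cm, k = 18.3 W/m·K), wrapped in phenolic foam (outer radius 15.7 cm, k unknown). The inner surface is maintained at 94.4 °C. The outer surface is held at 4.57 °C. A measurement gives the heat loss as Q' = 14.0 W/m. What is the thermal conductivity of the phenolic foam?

ΣR = ΔT/Q' = |94.4 − 4.57|/14.0 = 6.416 m·K/W
Known resistances:
  R'_titanium = ln(0.0736/0.0606)/(2πk) = 0.1944/(2π·18.3) = 0.001690 m·K/W
R_phenolic foam = ΣR − ΣR_known = 6.416 − 0.001690 = 6.414 m·K/W
ln(r₂/r₁)/(2πk) = 6.414 ⇒ k = 0.7576/(2π·6.414) = 0.0188 W/m·K

k = 0.0188 W/m·K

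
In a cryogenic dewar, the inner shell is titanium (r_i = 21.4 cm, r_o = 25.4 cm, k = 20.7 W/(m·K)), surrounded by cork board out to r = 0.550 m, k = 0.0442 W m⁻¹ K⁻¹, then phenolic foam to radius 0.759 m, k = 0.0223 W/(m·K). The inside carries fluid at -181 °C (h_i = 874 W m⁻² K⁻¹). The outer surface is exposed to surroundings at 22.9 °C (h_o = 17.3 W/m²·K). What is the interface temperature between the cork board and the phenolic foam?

Series thermal resistances, inner to outer:
  R_conv,in = 1/(4πr²h) = 1/(4π·0.214²·874) = 0.001988 K/W
  R_titanium = (1/0.214 − 1/0.254)/(4πk) = 0.7359/(4π·20.7) = 0.002829 K/W
  R_cork board = (1/0.254 − 1/0.550)/(4πk) = 2.119/(4π·0.0442) = 3.815 K/W
  R_phenolic foam = (1/0.550 − 1/0.759)/(4πk) = 0.5007/(4π·0.0223) = 1.787 K/W
  R_conv,out = 1/(4πr²h) = 1/(4π·0.759²·17.3) = 0.007985 K/W
ΣR = 0.001988 + 0.002829 + 3.815 + 1.787 + 0.007985 = 5.615 K/W
Q = ΔT/ΣR = (-181 °C − 22.9 °C)/5.615 = -36.31 W
From the inner boundary to the cork board/phenolic foam interface, ΣR_partial = 3.820 K/W.
T_interface = T_in − Q·ΣR_partial = -181 °C − (-36.31)(3.820) = -42.3 °C

T = -42.3 °C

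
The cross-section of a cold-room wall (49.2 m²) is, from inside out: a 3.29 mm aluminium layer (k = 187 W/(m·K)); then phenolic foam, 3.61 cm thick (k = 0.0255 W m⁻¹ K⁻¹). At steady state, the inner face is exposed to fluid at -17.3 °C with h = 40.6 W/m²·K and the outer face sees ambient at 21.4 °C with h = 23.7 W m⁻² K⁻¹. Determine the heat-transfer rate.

Resistance network (inner→outer):
  R_conv,in = 1/(hA) = 1/(40.6·49.2) = 5.006×10^-4 K/W
  R_aluminium = L/(kA) = 0.00329/(187·49.2) = 3.576×10^-7 K/W
  R_phenolic foam = L/(kA) = 0.0361/(0.0255·49.2) = 0.02877 K/W
  R_conv,out = 1/(hA) = 1/(23.7·49.2) = 8.576×10^-4 K/W
ΣR = 5.006×10^-4 + 3.576×10^-7 + 0.02877 + 8.576×10^-4 = 0.03013 K/W
Q = ΔT/ΣR = (-17.3 °C − 21.4 °C)/0.03013 = -1280 W
(Negative Q ⇒ heat flows inward; heat gain = 1280 W.)

Q = 1280 W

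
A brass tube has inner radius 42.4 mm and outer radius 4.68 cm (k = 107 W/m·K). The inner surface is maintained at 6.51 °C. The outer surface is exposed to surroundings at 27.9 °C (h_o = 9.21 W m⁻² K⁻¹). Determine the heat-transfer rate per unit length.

Treat each layer as a resistance in series:
  R'_brass = ln(0.0468/0.0424)/(2πk) = 0.09873/(2π·107) = 1.469×10^-4 m·K/W
  R'_conv,out = 1/(2πr h) = 1/(2π·0.0468·9.21) = 0.3692 m·K/W
ΣR = 1.469×10^-4 + 0.3692 = 0.3693 m·K/W
Q' = ΔT/ΣR = (6.51 °C − 27.9 °C)/0.3693 = -57.9 W/m
(Negative Q' ⇒ heat flows inward; heat gain = 57.9 W/m.)

Q' = 57.9 W/m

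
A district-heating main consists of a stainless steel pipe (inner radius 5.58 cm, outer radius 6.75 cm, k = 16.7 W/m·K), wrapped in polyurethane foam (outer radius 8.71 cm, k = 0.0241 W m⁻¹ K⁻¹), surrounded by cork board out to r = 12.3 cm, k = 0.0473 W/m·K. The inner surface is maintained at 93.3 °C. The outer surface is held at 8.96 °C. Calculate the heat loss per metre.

Q' = 29.6 W/m

Treat each layer as a resistance in series:
  R'_stainless steel = ln(0.0675/0.0558)/(2πk) = 0.1904/(2π·16.7) = 0.001814 m·K/W
  R'_polyurethane foam = ln(0.0871/0.0675)/(2πk) = 0.2549/(2π·0.0241) = 1.684 m·K/W
  R'_cork board = ln(0.123/0.0871)/(2πk) = 0.3451/(2π·0.0473) = 1.161 m·K/W
ΣR = 0.001814 + 1.684 + 1.161 = 2.847 m·K/W
Q' = ΔT/ΣR = (93.3 °C − 8.96 °C)/2.847 = 29.6 W/m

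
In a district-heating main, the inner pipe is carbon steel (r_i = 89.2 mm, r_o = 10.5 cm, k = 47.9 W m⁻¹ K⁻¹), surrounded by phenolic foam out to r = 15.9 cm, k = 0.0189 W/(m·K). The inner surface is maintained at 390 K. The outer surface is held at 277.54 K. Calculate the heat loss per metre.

Treat each layer as a resistance in series:
  R'_carbon steel = ln(0.105/0.0892)/(2πk) = 0.1631/(2π·47.9) = 5.419×10^-4 m·K/W
  R'_phenolic foam = ln(0.159/0.105)/(2πk) = 0.4149/(2π·0.0189) = 3.494 m·K/W
ΣR = 5.419×10^-4 + 3.494 = 3.495 m·K/W
Q' = ΔT/ΣR = (390 K − 277.54 K)/3.495 = 32.2 W/m

Q' = 32.2 W/m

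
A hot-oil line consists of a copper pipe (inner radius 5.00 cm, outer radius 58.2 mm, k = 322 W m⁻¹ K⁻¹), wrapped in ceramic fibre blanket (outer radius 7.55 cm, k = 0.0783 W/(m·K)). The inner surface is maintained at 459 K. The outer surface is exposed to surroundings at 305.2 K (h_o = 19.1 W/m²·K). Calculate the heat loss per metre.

Treat each layer as a resistance in series:
  R'_copper = ln(0.0582/0.0500)/(2πk) = 0.1519/(2π·322) = 7.506×10^-5 m·K/W
  R'_ceramic fibre blanket = ln(0.0755/0.0582)/(2πk) = 0.2602/(2π·0.0783) = 0.5290 m·K/W
  R'_conv,out = 1/(2πr h) = 1/(2π·0.0755·19.1) = 0.1104 m·K/W
ΣR = 7.506×10^-5 + 0.5290 + 0.1104 = 0.6395 m·K/W
Q' = ΔT/ΣR = (459 K − 305.2 K)/0.6395 = 241 W/m

Q' = 241 W/m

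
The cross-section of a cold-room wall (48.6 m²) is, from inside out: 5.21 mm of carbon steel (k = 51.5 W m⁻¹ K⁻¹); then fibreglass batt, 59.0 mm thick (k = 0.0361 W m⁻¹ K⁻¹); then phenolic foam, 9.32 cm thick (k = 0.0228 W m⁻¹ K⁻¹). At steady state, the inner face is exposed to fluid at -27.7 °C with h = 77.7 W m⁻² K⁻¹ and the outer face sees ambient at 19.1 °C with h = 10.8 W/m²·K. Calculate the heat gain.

Q = 390 W

Resistance network (inner→outer):
  R_conv,in = 1/(hA) = 1/(77.7·48.6) = 2.648×10^-4 K/W
  R_carbon steel = L/(kA) = 0.00521/(51.5·48.6) = 2.082×10^-6 K/W
  R_fibreglass batt = L/(kA) = 0.0590/(0.0361·48.6) = 0.03363 K/W
  R_phenolic foam = L/(kA) = 0.0932/(0.0228·48.6) = 0.08411 K/W
  R_conv,out = 1/(hA) = 1/(10.8·48.6) = 0.001905 K/W
ΣR = 2.648×10^-4 + 2.082×10^-6 + 0.03363 + 0.08411 + 0.001905 = 0.1199 K/W
Q = ΔT/ΣR = (-27.7 °C − 19.1 °C)/0.1199 = -390 W
(Negative Q ⇒ heat flows inward; heat gain = 390 W.)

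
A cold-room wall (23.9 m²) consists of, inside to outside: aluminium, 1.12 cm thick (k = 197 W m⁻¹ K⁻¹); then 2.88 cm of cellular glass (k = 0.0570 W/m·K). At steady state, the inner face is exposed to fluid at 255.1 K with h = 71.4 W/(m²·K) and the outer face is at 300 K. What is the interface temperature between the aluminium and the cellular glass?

T = 256.3 K

Treat each layer as a resistance in series:
  R_conv,in = 1/(hA) = 1/(71.4·23.9) = 5.860×10^-4 K/W
  R_aluminium = L/(kA) = 0.0112/(197·23.9) = 2.379×10^-6 K/W
  R_cellular glass = L/(kA) = 0.0288/(0.0570·23.9) = 0.02114 K/W
ΣR = 5.860×10^-4 + 2.379×10^-6 + 0.02114 = 0.02173 K/W
Q = ΔT/ΣR = (255.1 K − 300 K)/0.02173 = -2066 W
From the inner boundary to the aluminium/cellular glass interface, ΣR_partial = 5.884×10^-4 K/W.
T_interface = T_in − Q·ΣR_partial = 255.1 K − (-2066)(5.884×10^-4) = 256.3 K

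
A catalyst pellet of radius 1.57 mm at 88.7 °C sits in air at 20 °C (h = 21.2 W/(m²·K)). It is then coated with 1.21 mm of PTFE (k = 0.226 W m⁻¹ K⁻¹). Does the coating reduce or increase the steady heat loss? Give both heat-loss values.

Critical radius for a sphere: r_cr = 2k/h = 0.0213 m = 2.13 cm.
Outer radius after coating: r₂ = 0.00157 + 0.00121 = 0.00278 m.
Since r₁ < r_cr and r₂ ≤ r_cr, the coating moves toward the maximum at r_cr — heat loss rises.
Bare: R = 1/(4πr₁²h) = 1523 K/W; Q = 68.7/1523 = 0.0451 W.
Coated: R = R_cond + R_conv = 583.3 K/W; Q = 68.7/583.3 = 0.118 W.

increases: 0.0451 → 0.118 W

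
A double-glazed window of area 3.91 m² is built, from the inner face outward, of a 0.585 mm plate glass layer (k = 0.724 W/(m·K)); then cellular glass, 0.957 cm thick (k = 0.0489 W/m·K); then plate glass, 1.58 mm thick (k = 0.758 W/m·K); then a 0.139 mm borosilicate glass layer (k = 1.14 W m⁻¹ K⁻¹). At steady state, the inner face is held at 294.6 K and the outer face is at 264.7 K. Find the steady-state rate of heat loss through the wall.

Q = 588 W

Resistance network (inner→outer):
  R_plate glass = L/(kA) = 5.85×10^-4/(0.724·3.91) = 2.067×10^-4 K/W
  R_cellular glass = L/(kA) = 0.00957/(0.0489·3.91) = 0.05005 K/W
  R_plate glass = L/(kA) = 0.00158/(0.758·3.91) = 5.331×10^-4 K/W
  R_borosilicate glass = L/(kA) = 1.39×10^-4/(1.14·3.91) = 3.118×10^-5 K/W
ΣR = 2.067×10^-4 + 0.05005 + 5.331×10^-4 + 3.118×10^-5 = 0.05082 K/W
Q = ΔT/ΣR = (294.6 K − 264.7 K)/0.05082 = 588 W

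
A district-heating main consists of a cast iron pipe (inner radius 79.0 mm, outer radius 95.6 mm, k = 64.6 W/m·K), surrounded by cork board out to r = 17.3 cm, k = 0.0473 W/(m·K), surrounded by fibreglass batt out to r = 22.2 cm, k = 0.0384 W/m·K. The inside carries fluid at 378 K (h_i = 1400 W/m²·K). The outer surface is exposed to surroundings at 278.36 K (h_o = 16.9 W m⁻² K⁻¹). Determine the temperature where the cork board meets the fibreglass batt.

Resistance network (inner→outer):
  R'_conv,in = 1/(2πr h) = 1/(2π·0.0790·1400) = 0.001439 m·K/W
  R'_cast iron = ln(0.0956/0.0790)/(2πk) = 0.1907/(2π·64.6) = 4.699×10^-4 m·K/W
  R'_cork board = ln(0.173/0.0956)/(2πk) = 0.5931/(2π·0.0473) = 1.996 m·K/W
  R'_fibreglass batt = ln(0.222/0.173)/(2πk) = 0.2494/(2π·0.0384) = 1.034 m·K/W
  R'_conv,out = 1/(2πr h) = 1/(2π·0.222·16.9) = 0.04242 m·K/W
ΣR = 0.001439 + 4.699×10^-4 + 1.996 + 1.034 + 0.04242 = 3.074 m·K/W
Q' = ΔT/ΣR = (378 K − 278.36 K)/3.074 = 32.41 W/m
From the inner boundary to the cork board/fibreglass batt interface, ΣR_partial = 1.998 m·K/W.
T_interface = T_in − Q'·ΣR_partial = 378 K − (32.41)(1.998) = 313.2 K

T = 313.2 K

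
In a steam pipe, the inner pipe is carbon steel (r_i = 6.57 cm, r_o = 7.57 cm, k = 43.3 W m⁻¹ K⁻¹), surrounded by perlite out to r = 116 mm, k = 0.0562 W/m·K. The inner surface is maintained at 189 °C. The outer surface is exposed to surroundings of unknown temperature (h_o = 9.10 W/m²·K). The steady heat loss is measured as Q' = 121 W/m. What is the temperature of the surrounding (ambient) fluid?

Series resistances:
  R'_carbon steel = ln(0.0757/0.0657)/(2πk) = 0.1417/(2π·43.3) = 5.208×10^-4 m·K/W
  R'_perlite = ln(0.116/0.0757)/(2πk) = 0.4268/(2π·0.0562) = 1.209 m·K/W
  R'_conv,out = 1/(2πr h) = 1/(2π·0.116·9.10) = 0.1508 m·K/W
ΣR = 1.360 m·K/W
ΔT = Q'·ΣR = 121 × 1.360 = 164.6 K
Heat flows outward, so T_out = T_in − ΔT = 189 − 164.6 = 24.4 °C

T_out = 24.4 °C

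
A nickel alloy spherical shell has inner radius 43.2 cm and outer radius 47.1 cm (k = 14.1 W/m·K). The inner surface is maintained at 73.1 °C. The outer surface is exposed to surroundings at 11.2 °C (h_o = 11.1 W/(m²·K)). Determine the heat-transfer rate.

Q = 1850 W

Treat each layer as a resistance in series:
  R_nickel alloy = (1/0.432 − 1/0.471)/(4πk) = 0.1917/(4π·14.1) = 0.001082 K/W
  R_conv,out = 1/(4πr²h) = 1/(4π·0.471²·11.1) = 0.03232 K/W
ΣR = 0.001082 + 0.03232 = 0.03340 K/W
Q = ΔT/ΣR = (73.1 °C − 11.2 °C)/0.03340 = 1850 W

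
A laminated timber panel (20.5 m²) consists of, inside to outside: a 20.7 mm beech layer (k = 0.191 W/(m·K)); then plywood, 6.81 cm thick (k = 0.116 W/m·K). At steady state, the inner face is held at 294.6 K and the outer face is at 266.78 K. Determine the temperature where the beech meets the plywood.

Resistance network (inner→outer):
  R_beech = L/(kA) = 0.0207/(0.191·20.5) = 0.005287 K/W
  R_plywood = L/(kA) = 0.0681/(0.116·20.5) = 0.02864 K/W
ΣR = 0.005287 + 0.02864 = 0.03393 K/W
Q = ΔT/ΣR = (294.6 K − 266.78 K)/0.03393 = 819.9 W
From the inner boundary to the beech/plywood interface, ΣR_partial = 0.005287 K/W.
T_interface = T_in − Q·ΣR_partial = 294.6 K − (819.9)(0.005287) = 290.3 K

T = 290.3 K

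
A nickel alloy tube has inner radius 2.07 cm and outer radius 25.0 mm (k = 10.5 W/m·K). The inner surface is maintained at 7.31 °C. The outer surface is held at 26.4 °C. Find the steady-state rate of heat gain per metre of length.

Q' = 2πk·ΔT/ln(r₂/r₁) = 2π × 10.5 × 19.09 / ln(0.0250/0.0207) = 6670 W/m

Q' = 6.67 kW/m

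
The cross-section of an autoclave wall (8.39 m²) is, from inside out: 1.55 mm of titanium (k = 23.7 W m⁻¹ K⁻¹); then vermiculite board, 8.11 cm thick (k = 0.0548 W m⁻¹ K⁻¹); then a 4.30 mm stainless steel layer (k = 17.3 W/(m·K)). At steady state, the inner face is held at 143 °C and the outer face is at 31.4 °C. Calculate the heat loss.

Treat each layer as a resistance in series:
  R_titanium = L/(kA) = 0.00155/(23.7·8.39) = 7.795×10^-6 K/W
  R_vermiculite board = L/(kA) = 0.0811/(0.0548·8.39) = 0.1764 K/W
  R_stainless steel = L/(kA) = 0.00430/(17.3·8.39) = 2.963×10^-5 K/W
ΣR = 7.795×10^-6 + 0.1764 + 2.963×10^-5 = 0.1764 K/W
Q = ΔT/ΣR = (143 °C − 31.4 °C)/0.1764 = 633 W

Q = 633 W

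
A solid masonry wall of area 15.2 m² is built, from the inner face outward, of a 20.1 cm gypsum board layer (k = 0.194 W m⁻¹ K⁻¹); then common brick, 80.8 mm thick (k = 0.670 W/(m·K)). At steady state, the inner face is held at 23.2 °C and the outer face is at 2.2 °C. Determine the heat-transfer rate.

Treat each layer as a resistance in series:
  R_gypsum board = L/(kA) = 0.201/(0.194·15.2) = 0.06816 K/W
  R_common brick = L/(kA) = 0.0808/(0.670·15.2) = 0.007934 K/W
ΣR = 0.06816 + 0.007934 = 0.07609 K/W
Q = ΔT/ΣR = (23.2 °C − 2.2 °C)/0.07609 = 276 W

Q = 276 W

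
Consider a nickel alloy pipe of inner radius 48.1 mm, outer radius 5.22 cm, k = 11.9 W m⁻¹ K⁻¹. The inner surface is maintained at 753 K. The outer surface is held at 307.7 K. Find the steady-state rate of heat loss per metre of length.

Q' = 4.07×10^5 W/m

Q' = 2πk·ΔT/ln(r₂/r₁) = 2π × 11.9 × 445.3 / ln(0.0522/0.0481) = 4.07×10^5 W/m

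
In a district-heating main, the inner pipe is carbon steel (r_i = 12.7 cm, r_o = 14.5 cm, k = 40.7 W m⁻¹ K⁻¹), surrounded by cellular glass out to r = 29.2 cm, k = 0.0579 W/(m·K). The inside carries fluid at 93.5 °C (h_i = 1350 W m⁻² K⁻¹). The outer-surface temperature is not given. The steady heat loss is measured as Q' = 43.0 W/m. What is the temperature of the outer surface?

Series resistances:
  R'_conv,in = 1/(2πr h) = 1/(2π·0.127·1350) = 9.283×10^-4 m·K/W
  R'_carbon steel = ln(0.145/0.127)/(2πk) = 0.1325/(2π·40.7) = 5.183×10^-4 m·K/W
  R'_cellular glass = ln(0.292/0.145)/(2πk) = 0.7000/(2π·0.0579) = 1.924 m·K/W
ΣR = 1.926 m·K/W
ΔT = Q'·ΣR = 43.0 × 1.926 = 82.82 K
Heat flows outward, so T_out = T_in − ΔT = 93.5 − 82.82 = 10.7 °C

T_out = 10.7 °C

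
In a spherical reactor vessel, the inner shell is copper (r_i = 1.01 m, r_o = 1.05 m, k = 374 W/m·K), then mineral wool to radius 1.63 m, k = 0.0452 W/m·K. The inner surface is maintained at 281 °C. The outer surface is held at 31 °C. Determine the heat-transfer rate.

Q = 419 W

Resistance network (inner→outer):
  R_copper = (1/1.01 − 1/1.05)/(4πk) = 0.03772/(4π·374) = 8.025×10^-6 K/W
  R_mineral wool = (1/1.05 − 1/1.63)/(4πk) = 0.3389/(4π·0.0452) = 0.5966 K/W
ΣR = 8.025×10^-6 + 0.5966 = 0.5966 K/W
Q = ΔT/ΣR = (281 °C − 31 °C)/0.5966 = 419 W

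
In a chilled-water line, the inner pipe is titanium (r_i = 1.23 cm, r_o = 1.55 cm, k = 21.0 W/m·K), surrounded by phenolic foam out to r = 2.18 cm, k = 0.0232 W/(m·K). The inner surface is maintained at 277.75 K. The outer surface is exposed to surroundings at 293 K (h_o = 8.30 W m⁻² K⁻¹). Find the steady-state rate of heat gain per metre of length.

Q' = 4.73 W/m

Series thermal resistances, inner to outer:
  R'_titanium = ln(0.0155/0.0123)/(2πk) = 0.2312/(2π·21.0) = 0.001753 m·K/W
  R'_phenolic foam = ln(0.0218/0.0155)/(2πk) = 0.3411/(2π·0.0232) = 2.340 m·K/W
  R'_conv,out = 1/(2πr h) = 1/(2π·0.0218·8.30) = 0.8796 m·K/W
ΣR = 0.001753 + 2.340 + 0.8796 = 3.221 m·K/W
Q' = ΔT/ΣR = (277.75 K − 293 K)/3.221 = -4.73 W/m
(Negative Q' ⇒ heat flows inward; heat gain = 4.73 W/m.)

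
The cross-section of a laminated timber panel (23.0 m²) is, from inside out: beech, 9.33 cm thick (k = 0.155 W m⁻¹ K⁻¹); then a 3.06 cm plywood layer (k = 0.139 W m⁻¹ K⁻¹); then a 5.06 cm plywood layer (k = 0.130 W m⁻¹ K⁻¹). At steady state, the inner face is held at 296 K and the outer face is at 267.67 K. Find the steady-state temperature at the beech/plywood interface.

Treat each layer as a resistance in series:
  R_beech = L/(kA) = 0.0933/(0.155·23.0) = 0.02617 K/W
  R_plywood = L/(kA) = 0.0306/(0.139·23.0) = 0.009571 K/W
  R_plywood = L/(kA) = 0.0506/(0.130·23.0) = 0.01692 K/W
ΣR = 0.02617 + 0.009571 + 0.01692 = 0.05266 K/W
Q = ΔT/ΣR = (296 K − 267.67 K)/0.05266 = 538.0 W
From the inner boundary to the beech/plywood interface, ΣR_partial = 0.02617 K/W.
T_interface = T_in − Q·ΣR_partial = 296 K − (538.0)(0.02617) = 281.92 K

T = 281.92 K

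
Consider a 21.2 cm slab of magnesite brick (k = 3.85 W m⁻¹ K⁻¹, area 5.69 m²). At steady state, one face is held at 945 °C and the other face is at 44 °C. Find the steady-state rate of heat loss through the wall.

Q = kA·ΔT/L = 3.85 × 5.69 × |945 °C − 44 °C| / 0.212 = 93100 W

Q = 93100 W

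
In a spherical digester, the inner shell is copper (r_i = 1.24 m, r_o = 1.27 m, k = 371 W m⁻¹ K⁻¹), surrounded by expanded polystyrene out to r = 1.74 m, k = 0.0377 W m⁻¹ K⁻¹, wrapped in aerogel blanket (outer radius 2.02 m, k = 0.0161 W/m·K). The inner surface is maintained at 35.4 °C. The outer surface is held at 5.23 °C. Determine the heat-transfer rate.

Q = 35.8 W

Series thermal resistances, inner to outer:
  R_copper = (1/1.24 − 1/1.27)/(4πk) = 0.01905/(4π·371) = 4.086×10^-6 K/W
  R_expanded polystyrene = (1/1.27 − 1/1.74)/(4πk) = 0.2127/(4π·0.0377) = 0.4489 K/W
  R_aerogel blanket = (1/1.74 − 1/2.02)/(4πk) = 0.07966/(4π·0.0161) = 0.3938 K/W
ΣR = 4.086×10^-6 + 0.4489 + 0.3938 = 0.8427 K/W
Q = ΔT/ΣR = (35.4 °C − 5.23 °C)/0.8427 = 35.8 W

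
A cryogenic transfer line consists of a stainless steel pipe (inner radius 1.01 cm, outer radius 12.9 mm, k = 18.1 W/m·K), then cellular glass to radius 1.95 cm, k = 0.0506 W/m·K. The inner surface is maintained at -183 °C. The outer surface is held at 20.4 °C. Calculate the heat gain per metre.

Resistance network (inner→outer):
  R'_stainless steel = ln(0.0129/0.0101)/(2πk) = 0.2447/(2π·18.1) = 0.002152 m·K/W
  R'_cellular glass = ln(0.0195/0.0129)/(2πk) = 0.4132/(2π·0.0506) = 1.300 m·K/W
ΣR = 0.002152 + 1.300 = 1.302 m·K/W
Q' = ΔT/ΣR = (-183 °C − 20.4 °C)/1.302 = -156 W/m
(Negative Q' ⇒ heat flows inward; heat gain = 156 W/m.)

Q' = 156 W/m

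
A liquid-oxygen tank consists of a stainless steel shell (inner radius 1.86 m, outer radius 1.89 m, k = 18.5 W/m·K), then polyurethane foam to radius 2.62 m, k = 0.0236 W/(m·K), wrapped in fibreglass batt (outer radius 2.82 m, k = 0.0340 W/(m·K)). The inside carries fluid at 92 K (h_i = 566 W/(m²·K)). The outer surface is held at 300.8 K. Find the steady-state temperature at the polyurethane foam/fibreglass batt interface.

T = 277.2 K

Resistance network (inner→outer):
  R_conv,in = 1/(4πr²h) = 1/(4π·1.86²·566) = 4.064×10^-5 K/W
  R_stainless steel = (1/1.86 − 1/1.89)/(4πk) = 0.008534/(4π·18.5) = 3.671×10^-5 K/W
  R_polyurethane foam = (1/1.89 − 1/2.62)/(4πk) = 0.1474/(4π·0.0236) = 0.4971 K/W
  R_fibreglass batt = (1/2.62 − 1/2.82)/(4πk) = 0.02707/(4π·0.0340) = 0.06336 K/W
ΣR = 4.064×10^-5 + 3.671×10^-5 + 0.4971 + 0.06336 = 0.5605 K/W
Q = ΔT/ΣR = (92 K − 300.8 K)/0.5605 = -372.5 W
From the inner boundary to the polyurethane foam/fibreglass batt interface, ΣR_partial = 0.4972 K/W.
T_interface = T_in − Q·ΣR_partial = 92 K − (-372.5)(0.4972) = 277.2 K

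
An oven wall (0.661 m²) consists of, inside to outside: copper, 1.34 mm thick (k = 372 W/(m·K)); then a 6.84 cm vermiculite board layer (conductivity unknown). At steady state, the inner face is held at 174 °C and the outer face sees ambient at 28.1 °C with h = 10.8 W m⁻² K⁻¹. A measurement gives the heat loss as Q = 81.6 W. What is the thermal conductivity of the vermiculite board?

k = 0.0628 W/m·K

ΣR = ΔT/Q = |174 − 28.1|/81.6 = 1.788 K/W
Known resistances:
  R_copper = L/(kA) = 0.00134/(372·0.661) = 5.450×10^-6 K/W
  R_conv,out = 1/(hA) = 1/(10.8·0.661) = 0.1401 K/W
R_vermiculite board = ΣR − ΣR_known = 1.788 − 0.1401 = 1.648 K/W
L/(kA) = 1.648 ⇒ k = 0.0684/(1.648·0.661) = 0.0628 W/m·K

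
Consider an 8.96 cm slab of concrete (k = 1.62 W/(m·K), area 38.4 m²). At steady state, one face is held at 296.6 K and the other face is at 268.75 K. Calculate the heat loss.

Q = kA·ΔT/L = 1.62 × 38.4 × |296.6 K − 268.75 K| / 0.0896 = 19300 W

Q = 19300 W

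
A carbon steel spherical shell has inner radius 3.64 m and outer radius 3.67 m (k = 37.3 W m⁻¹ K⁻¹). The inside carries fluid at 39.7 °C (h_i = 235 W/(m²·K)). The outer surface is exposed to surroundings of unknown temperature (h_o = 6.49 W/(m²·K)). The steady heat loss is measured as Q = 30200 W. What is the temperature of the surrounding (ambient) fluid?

Sum the resistances:
  R_conv,in = 1/(4πr²h) = 1/(4π·3.64²·235) = 2.556×10^-5 K/W
  R_carbon steel = (1/3.64 − 1/3.67)/(4πk) = 0.002246/(4π·37.3) = 4.791×10^-6 K/W
  R_conv,out = 1/(4πr²h) = 1/(4π·3.67²·6.49) = 9.104×10^-4 K/W
ΣR = 9.407×10^-4 K/W
ΔT = Q·ΣR = 30200 × 9.407×10^-4 = 28.41 K
Heat flows outward, so T_out = T_in − ΔT = 39.7 − 28.41 = 11.3 °C

T_out = 11.3 °C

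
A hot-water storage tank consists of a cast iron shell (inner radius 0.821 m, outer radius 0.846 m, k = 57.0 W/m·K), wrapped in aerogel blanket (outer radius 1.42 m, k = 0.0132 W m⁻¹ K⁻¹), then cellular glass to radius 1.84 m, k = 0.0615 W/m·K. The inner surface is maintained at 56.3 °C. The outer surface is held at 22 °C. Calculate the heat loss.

Q = 11.1 W

Resistance network (inner→outer):
  R_cast iron = (1/0.821 − 1/0.846)/(4πk) = 0.03599/(4π·57.0) = 5.025×10^-5 K/W
  R_aerogel blanket = (1/0.846 − 1/1.42)/(4πk) = 0.4778/(4π·0.0132) = 2.881 K/W
  R_cellular glass = (1/1.42 − 1/1.84)/(4πk) = 0.1607/(4π·0.0615) = 0.2080 K/W
ΣR = 5.025×10^-5 + 2.881 + 0.2080 = 3.089 K/W
Q = ΔT/ΣR = (56.3 °C − 22 °C)/3.089 = 11.1 W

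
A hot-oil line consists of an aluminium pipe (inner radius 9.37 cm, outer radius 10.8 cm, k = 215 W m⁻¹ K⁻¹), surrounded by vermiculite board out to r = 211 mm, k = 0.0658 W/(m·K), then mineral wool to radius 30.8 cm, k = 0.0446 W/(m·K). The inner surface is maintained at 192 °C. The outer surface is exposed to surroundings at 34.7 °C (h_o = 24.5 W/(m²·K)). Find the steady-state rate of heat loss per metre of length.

Q' = 52.6 W/m

Series thermal resistances, inner to outer:
  R'_aluminium = ln(0.108/0.0937)/(2πk) = 0.1420/(2π·215) = 1.051×10^-4 m·K/W
  R'_vermiculite board = ln(0.211/0.108)/(2πk) = 0.6697/(2π·0.0658) = 1.620 m·K/W
  R'_mineral wool = ln(0.308/0.211)/(2πk) = 0.3782/(2π·0.0446) = 1.350 m·K/W
  R'_conv,out = 1/(2πr h) = 1/(2π·0.308·24.5) = 0.02109 m·K/W
ΣR = 1.051×10^-4 + 1.620 + 1.350 + 0.02109 = 2.991 m·K/W
Q' = ΔT/ΣR = (192 °C − 34.7 °C)/2.991 = 52.6 W/m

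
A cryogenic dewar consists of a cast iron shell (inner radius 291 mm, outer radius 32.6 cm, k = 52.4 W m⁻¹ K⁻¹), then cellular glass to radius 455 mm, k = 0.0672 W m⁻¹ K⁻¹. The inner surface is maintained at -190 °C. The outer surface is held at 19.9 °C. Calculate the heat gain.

Treat each layer as a resistance in series:
  R_cast iron = (1/0.291 − 1/0.326)/(4πk) = 0.3689/(4π·52.4) = 5.603×10^-4 K/W
  R_cellular glass = (1/0.326 − 1/0.455)/(4πk) = 0.8697/(4π·0.0672) = 1.030 K/W
ΣR = 5.603×10^-4 + 1.030 = 1.031 K/W
Q = ΔT/ΣR = (-190 °C − 19.9 °C)/1.031 = -204 W
(Negative Q ⇒ heat flows inward; heat gain = 204 W.)

Q = 204 W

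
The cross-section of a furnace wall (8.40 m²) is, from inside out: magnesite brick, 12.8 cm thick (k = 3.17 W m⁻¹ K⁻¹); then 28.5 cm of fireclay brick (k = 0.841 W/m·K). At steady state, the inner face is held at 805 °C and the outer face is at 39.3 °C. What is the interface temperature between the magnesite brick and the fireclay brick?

T = 723 °C

Resistance network (inner→outer):
  R_magnesite brick = L/(kA) = 0.128/(3.17·8.40) = 0.004807 K/W
  R_fireclay brick = L/(kA) = 0.285/(0.841·8.40) = 0.04034 K/W
ΣR = 0.004807 + 0.04034 = 0.04515 K/W
Q = ΔT/ΣR = (805 °C − 39.3 °C)/0.04515 = 16960 W
From the inner boundary to the magnesite brick/fireclay brick interface, ΣR_partial = 0.004807 K/W.
T_interface = T_in − Q·ΣR_partial = 805 °C − (16960)(0.004807) = 723 °C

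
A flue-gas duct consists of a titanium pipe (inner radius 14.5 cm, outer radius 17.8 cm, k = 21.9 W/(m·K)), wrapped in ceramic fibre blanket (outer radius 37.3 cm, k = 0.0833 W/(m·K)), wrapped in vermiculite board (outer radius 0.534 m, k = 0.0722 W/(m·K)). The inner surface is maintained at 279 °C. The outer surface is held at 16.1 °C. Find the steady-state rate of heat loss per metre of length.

Q' = 119 W/m

Treat each layer as a resistance in series:
  R'_titanium = ln(0.178/0.145)/(2πk) = 0.2050/(2π·21.9) = 0.001490 m·K/W
  R'_ceramic fibre blanket = ln(0.373/0.178)/(2πk) = 0.7398/(2π·0.0833) = 1.413 m·K/W
  R'_vermiculite board = ln(0.534/0.373)/(2πk) = 0.3588/(2π·0.0722) = 0.7910 m·K/W
ΣR = 0.001490 + 1.413 + 0.7910 = 2.205 m·K/W
Q' = ΔT/ΣR = (279 °C − 16.1 °C)/2.205 = 119 W/m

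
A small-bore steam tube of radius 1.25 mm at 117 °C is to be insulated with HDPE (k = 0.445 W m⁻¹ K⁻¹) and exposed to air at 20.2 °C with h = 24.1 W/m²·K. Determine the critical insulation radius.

r_cr = 1.85 cm

For a cylinder, r_cr = k_ins/h = 0.445/24.1 = 0.0185 m = 1.85 cm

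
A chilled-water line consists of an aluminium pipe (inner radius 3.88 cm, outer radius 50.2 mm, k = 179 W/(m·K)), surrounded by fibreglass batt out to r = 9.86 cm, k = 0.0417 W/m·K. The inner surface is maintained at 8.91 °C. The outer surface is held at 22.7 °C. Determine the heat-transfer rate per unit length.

Q' = 5.35 W/m

Series thermal resistances, inner to outer:
  R'_aluminium = ln(0.0502/0.0388)/(2πk) = 0.2576/(2π·179) = 2.290×10^-4 m·K/W
  R'_fibreglass batt = ln(0.0986/0.0502)/(2πk) = 0.6751/(2π·0.0417) = 2.576 m·K/W
ΣR = 2.290×10^-4 + 2.576 = 2.576 m·K/W
Q' = ΔT/ΣR = (8.91 °C − 22.7 °C)/2.576 = -5.35 W/m
(Negative Q' ⇒ heat flows inward; heat gain = 5.35 W/m.)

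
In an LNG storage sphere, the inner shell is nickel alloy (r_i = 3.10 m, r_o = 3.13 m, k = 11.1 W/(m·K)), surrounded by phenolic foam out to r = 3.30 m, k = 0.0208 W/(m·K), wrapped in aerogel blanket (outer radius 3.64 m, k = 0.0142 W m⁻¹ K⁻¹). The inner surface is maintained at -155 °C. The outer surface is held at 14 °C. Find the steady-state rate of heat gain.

Series thermal resistances, inner to outer:
  R_nickel alloy = (1/3.10 − 1/3.13)/(4πk) = 0.003092/(4π·11.1) = 2.217×10^-5 K/W
  R_phenolic foam = (1/3.13 − 1/3.30)/(4πk) = 0.01646/(4π·0.0208) = 0.06297 K/W
  R_aerogel blanket = (1/3.30 − 1/3.64)/(4πk) = 0.02831/(4π·0.0142) = 0.1586 K/W
ΣR = 2.217×10^-5 + 0.06297 + 0.1586 = 0.2216 K/W
Q = ΔT/ΣR = (-155 °C − 14 °C)/0.2216 = -763 W
(Negative Q ⇒ heat flows inward; heat gain = 763 W.)

Q = 763 W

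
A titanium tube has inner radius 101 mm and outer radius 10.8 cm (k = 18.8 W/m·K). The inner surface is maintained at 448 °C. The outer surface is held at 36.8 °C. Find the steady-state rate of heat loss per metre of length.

Q' = 2πk·ΔT/ln(r₂/r₁) = 2π × 18.8 × 411.2 / ln(0.108/0.101) = 7.25×10^5 W/m

Q' = 725 kW/m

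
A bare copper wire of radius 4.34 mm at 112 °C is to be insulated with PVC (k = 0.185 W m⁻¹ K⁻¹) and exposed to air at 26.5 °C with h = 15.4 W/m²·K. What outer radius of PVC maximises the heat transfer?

r_cr = 1.20 cm

For a cylinder, r_cr = k_ins/h = 0.185/15.4 = 0.0120 m = 1.20 cm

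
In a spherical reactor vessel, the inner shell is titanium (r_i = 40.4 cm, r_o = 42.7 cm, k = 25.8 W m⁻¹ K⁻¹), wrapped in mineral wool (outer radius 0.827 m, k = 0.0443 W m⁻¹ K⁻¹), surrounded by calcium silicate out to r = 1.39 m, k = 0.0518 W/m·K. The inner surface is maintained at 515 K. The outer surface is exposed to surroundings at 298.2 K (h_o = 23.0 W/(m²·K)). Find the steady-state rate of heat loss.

Series thermal resistances, inner to outer:
  R_titanium = (1/0.404 − 1/0.427)/(4πk) = 0.1333/(4π·25.8) = 4.112×10^-4 K/W
  R_mineral wool = (1/0.427 − 1/0.827)/(4πk) = 1.133/(4π·0.0443) = 2.035 K/W
  R_calcium silicate = (1/0.827 − 1/1.39)/(4πk) = 0.4898/(4π·0.0518) = 0.7524 K/W
  R_conv,out = 1/(4πr²h) = 1/(4π·1.39²·23.0) = 0.001791 K/W
ΣR = 4.112×10^-4 + 2.035 + 0.7524 + 0.001791 = 2.790 K/W
Q = ΔT/ΣR = (515 K − 298.2 K)/2.790 = 77.7 W

Q = 77.7 W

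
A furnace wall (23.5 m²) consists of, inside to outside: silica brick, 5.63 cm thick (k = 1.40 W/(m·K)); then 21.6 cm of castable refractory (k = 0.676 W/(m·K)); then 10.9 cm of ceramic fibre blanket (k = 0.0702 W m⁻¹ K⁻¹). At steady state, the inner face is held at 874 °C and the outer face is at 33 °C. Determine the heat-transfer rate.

Q = 10300 W

Treat each layer as a resistance in series:
  R_silica brick = L/(kA) = 0.0563/(1.40·23.5) = 0.001711 K/W
  R_castable refractory = L/(kA) = 0.216/(0.676·23.5) = 0.01360 K/W
  R_ceramic fibre blanket = L/(kA) = 0.109/(0.0702·23.5) = 0.06607 K/W
ΣR = 0.001711 + 0.01360 + 0.06607 = 0.08138 K/W
Q = ΔT/ΣR = (874 °C − 33 °C)/0.08138 = 10300 W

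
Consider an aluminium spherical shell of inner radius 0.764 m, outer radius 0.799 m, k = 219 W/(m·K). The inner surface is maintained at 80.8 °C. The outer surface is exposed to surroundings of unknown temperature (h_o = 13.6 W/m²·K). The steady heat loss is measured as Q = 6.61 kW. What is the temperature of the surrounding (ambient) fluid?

Sum the resistances:
  R_aluminium = (1/0.764 − 1/0.799)/(4πk) = 0.05734/(4π·219) = 2.083×10^-5 K/W
  R_conv,out = 1/(4πr²h) = 1/(4π·0.799²·13.6) = 0.009166 K/W
ΣR = 0.009186 K/W
ΔT = Q·ΣR = 6610 × 0.009186 = 60.72 K
Heat flows outward, so T_out = T_in − ΔT = 80.8 − 60.72 = 20.1 °C

T_out = 20.1 °C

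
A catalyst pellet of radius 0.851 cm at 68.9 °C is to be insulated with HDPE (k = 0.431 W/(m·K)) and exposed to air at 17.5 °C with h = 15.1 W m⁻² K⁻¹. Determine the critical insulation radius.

r_cr = 5.71 cm

For a sphere, r_cr = 2k_ins/h = 2·0.431/15.1 = 0.0571 m = 5.71 cm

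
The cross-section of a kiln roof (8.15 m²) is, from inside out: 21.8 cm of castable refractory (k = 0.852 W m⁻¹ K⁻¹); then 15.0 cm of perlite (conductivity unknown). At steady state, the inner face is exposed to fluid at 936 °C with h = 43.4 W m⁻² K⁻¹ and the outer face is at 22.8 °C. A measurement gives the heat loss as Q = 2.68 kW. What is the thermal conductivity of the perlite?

k = 0.0600 W/m·K

ΣR = ΔT/Q = |936 − 22.8|/2680 = 0.3407 K/W
Known resistances:
  R_conv,in = 1/(hA) = 1/(43.4·8.15) = 0.002827 K/W
  R_castable refractory = L/(kA) = 0.218/(0.852·8.15) = 0.03139 K/W
R_perlite = ΣR − ΣR_known = 0.3407 − 0.03422 = 0.3065 K/W
L/(kA) = 0.3065 ⇒ k = 0.150/(0.3065·8.15) = 0.0600 W/m·K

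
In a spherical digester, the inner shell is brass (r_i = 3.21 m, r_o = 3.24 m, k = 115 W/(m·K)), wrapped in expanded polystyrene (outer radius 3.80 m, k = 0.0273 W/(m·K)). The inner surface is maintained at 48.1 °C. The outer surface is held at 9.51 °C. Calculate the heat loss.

Q = 291 W

Series thermal resistances, inner to outer:
  R_brass = (1/3.21 − 1/3.24)/(4πk) = 0.002885/(4π·115) = 1.996×10^-6 K/W
  R_expanded polystyrene = (1/3.24 − 1/3.80)/(4πk) = 0.04548/(4π·0.0273) = 0.1326 K/W
ΣR = 1.996×10^-6 + 0.1326 = 0.1326 K/W
Q = ΔT/ΣR = (48.1 °C − 9.51 °C)/0.1326 = 291 W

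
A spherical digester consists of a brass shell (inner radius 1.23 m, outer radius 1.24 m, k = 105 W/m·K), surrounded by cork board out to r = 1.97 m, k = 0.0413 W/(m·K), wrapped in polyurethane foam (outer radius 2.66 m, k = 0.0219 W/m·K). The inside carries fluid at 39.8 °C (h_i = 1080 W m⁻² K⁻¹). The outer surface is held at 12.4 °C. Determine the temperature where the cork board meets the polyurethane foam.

Series thermal resistances, inner to outer:
  R_conv,in = 1/(4πr²h) = 1/(4π·1.23²·1080) = 4.870×10^-5 K/W
  R_brass = (1/1.23 − 1/1.24)/(4πk) = 0.006557/(4π·105) = 4.969×10^-6 K/W
  R_cork board = (1/1.24 − 1/1.97)/(4πk) = 0.2988/(4π·0.0413) = 0.5758 K/W
  R_polyurethane foam = (1/1.97 − 1/2.66)/(4πk) = 0.1317/(4π·0.0219) = 0.4785 K/W
ΣR = 4.870×10^-5 + 4.969×10^-6 + 0.5758 + 0.4785 = 1.054 K/W
Q = ΔT/ΣR = (39.8 °C − 12.4 °C)/1.054 = 26.00 W
From the inner boundary to the cork board/polyurethane foam interface, ΣR_partial = 0.5759 K/W.
T_interface = T_in − Q·ΣR_partial = 39.8 °C − (26.00)(0.5759) = 24.8 °C

T = 24.8 °C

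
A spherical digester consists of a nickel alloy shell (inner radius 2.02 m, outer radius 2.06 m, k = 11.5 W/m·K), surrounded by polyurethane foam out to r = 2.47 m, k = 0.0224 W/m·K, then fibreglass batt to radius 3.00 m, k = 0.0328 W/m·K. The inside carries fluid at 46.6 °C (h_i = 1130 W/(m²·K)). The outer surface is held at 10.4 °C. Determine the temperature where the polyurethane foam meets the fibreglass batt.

T = 24.1 °C

Series thermal resistances, inner to outer:
  R_conv,in = 1/(4πr²h) = 1/(4π·2.02²·1130) = 1.726×10^-5 K/W
  R_nickel alloy = (1/2.02 − 1/2.06)/(4πk) = 0.009613/(4π·11.5) = 6.652×10^-5 K/W
  R_polyurethane foam = (1/2.06 − 1/2.47)/(4πk) = 0.08058/(4π·0.0224) = 0.2863 K/W
  R_fibreglass batt = (1/2.47 − 1/3.00)/(4πk) = 0.07152/(4π·0.0328) = 0.1735 K/W
ΣR = 1.726×10^-5 + 6.652×10^-5 + 0.2863 + 0.1735 = 0.4599 K/W
Q = ΔT/ΣR = (46.6 °C − 10.4 °C)/0.4599 = 78.71 W
From the inner boundary to the polyurethane foam/fibreglass batt interface, ΣR_partial = 0.2864 K/W.
T_interface = T_in − Q·ΣR_partial = 46.6 °C − (78.71)(0.2864) = 24.1 °C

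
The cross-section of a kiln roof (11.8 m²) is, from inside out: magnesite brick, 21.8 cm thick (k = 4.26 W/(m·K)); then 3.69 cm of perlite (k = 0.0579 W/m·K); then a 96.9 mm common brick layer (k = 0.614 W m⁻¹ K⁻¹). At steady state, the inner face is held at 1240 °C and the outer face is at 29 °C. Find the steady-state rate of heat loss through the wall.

Q = 16.9 kW

Series thermal resistances, inner to outer:
  R_magnesite brick = L/(kA) = 0.218/(4.26·11.8) = 0.004337 K/W
  R_perlite = L/(kA) = 0.0369/(0.0579·11.8) = 0.05401 K/W
  R_common brick = L/(kA) = 0.0969/(0.614·11.8) = 0.01337 K/W
ΣR = 0.004337 + 0.05401 + 0.01337 = 0.07172 K/W
Q = ΔT/ΣR = (1240 °C − 29 °C)/0.07172 = 16900 W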